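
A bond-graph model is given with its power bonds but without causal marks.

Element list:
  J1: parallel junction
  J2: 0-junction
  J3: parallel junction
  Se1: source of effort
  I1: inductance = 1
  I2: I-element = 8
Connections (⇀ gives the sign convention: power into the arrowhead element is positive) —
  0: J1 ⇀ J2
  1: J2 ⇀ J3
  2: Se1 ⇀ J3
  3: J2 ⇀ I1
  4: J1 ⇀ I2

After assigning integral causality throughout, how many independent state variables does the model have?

bond 2 stroke→J3  (Se1 (Se) sets effort on bond)
bond 1 stroke→J2  (J3: bond 2 brought effort, rest push out)
bond 0 stroke→J1  (J2 effort already set via bond 1)
bond 3 stroke→I1  (J2 effort already set via bond 1)
bond 4 stroke→I2  (J1: bond 0 brought effort, rest push out)

2  (I1, I2 all integral)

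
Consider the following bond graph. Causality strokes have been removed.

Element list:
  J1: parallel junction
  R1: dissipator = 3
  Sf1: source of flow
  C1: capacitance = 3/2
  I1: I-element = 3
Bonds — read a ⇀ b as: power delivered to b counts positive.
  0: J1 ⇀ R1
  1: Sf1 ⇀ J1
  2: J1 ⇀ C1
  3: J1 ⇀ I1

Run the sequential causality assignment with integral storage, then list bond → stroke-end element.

#0 stroke→R1
#1 stroke→Sf1
#2 stroke→J1
#3 stroke→I1

b1 |Sf1  (Sf1: flow source, stroke at near end)
b2 |J1  (C1 integral (e out))
b0 |R1  (J1 effort already set via bond 2)
b3 |I1  (common-e at J1 fixed by 2)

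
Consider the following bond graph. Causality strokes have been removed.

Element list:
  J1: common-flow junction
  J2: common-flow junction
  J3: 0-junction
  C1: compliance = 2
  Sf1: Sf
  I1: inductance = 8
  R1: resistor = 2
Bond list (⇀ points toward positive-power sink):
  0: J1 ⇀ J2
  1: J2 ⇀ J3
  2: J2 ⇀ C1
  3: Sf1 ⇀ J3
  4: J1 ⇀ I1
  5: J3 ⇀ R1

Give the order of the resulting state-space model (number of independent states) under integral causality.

b3 stroke→Sf1  (Sf1 (Sf) sets flow on bond)
b2 stroke→J2  (C1: C, integral causality)
b4 stroke→I1  (I1 outputs flow p/I1)
b0 stroke→J1  (J1: bond 4 brought flow, rest push out)
b1 stroke→J2  (common-f at J2 fixed by 0)
b5 stroke→J3  (only one effort-in slot at J3)

2  (C1, I1 all integral)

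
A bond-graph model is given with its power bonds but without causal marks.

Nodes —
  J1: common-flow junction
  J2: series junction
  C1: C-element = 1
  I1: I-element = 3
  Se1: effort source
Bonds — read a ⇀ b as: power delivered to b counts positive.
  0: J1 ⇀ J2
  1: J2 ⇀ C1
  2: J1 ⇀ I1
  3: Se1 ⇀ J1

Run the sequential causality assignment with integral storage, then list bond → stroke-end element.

bond 0 stroke at J1
bond 1 stroke at J2
bond 2 stroke at I1
bond 3 stroke at J1

bond 3 stroke→J1  (Se1: effort source, stroke at far end)
bond 1 stroke→J2  (C1 integral (e out))
bond 0 stroke→J1  (only one flow-in slot at J2)
bond 2 stroke→I1  (J1 needs exactly one f-in)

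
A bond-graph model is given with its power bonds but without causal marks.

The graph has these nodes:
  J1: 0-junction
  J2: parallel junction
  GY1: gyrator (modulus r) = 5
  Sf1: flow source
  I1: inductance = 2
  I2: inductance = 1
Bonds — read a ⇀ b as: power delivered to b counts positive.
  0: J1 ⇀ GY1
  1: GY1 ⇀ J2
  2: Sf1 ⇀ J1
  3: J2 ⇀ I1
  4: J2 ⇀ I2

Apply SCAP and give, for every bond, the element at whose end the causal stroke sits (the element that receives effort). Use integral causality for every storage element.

b2 →Sf1  (Sf1 (Sf) sets flow on bond)
b0 →J1  (only one effort-in slot at J1)
b1 →J2  (through GY1, causality inverts; strokes same side of GY1)
b3 →I1  (0-jn J2 has e-setter on 1)
b4 →I2  (J2 effort already set via bond 1)

bond 0 |J1
bond 1 |J2
bond 2 |Sf1
bond 3 |I1
bond 4 |I2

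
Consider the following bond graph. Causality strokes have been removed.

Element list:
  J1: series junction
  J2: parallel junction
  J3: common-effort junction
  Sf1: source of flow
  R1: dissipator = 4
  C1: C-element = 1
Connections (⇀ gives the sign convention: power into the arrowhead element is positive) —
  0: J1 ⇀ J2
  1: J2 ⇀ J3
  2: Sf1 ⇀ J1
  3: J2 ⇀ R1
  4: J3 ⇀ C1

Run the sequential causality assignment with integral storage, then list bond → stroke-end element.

#2 stroke→Sf1  (Sf1 fixes flow; stroke at Sf1)
#0 stroke→J1  (1-jn J1 has f-setter on 2)
#4 stroke→J3  (prefer integral on C1)
#1 stroke→J2  (common-e at J3 fixed by 4)
#3 stroke→R1  (0-jn J2 has e-setter on 1)

bond 0 →J1
bond 1 →J2
bond 2 →Sf1
bond 3 →R1
bond 4 →J3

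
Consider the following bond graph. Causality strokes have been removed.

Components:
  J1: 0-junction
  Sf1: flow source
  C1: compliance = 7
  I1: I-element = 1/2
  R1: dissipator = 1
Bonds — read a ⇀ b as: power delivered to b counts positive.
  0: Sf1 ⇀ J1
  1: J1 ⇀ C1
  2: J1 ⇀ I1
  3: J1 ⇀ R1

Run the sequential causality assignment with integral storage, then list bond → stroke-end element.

b0 →Sf1  (Sf1 (Sf) sets flow on bond)
b1 →J1  (C1 outputs effort q/C1)
b2 →I1  (J1: bond 1 brought effort, rest push out)
b3 →R1  (J1 effort already set via bond 1)

β0 →Sf1
β1 →J1
β2 →I1
β3 →R1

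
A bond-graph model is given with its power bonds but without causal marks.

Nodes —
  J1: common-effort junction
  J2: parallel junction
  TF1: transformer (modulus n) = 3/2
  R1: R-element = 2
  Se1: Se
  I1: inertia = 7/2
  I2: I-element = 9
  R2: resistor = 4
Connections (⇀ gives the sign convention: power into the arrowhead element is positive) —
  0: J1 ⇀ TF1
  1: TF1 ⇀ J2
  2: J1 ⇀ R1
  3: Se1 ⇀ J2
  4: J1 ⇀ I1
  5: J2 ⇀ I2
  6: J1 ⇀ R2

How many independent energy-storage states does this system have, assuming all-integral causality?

2  (I1, I2 all integral)

bond 3 |J2  (Se1 (Se) sets effort on bond)
bond 1 |TF1  (J2 effort already set via bond 3)
bond 5 |I2  (J2 effort already set via bond 3)
bond 0 |J1  (TF1: transformer flips bond 1)
bond 2 |R1  (0-jn J1 has e-setter on 0)
bond 4 |I1  (J1 effort already set via bond 0)
bond 6 |R2  (J1: bond 0 brought effort, rest push out)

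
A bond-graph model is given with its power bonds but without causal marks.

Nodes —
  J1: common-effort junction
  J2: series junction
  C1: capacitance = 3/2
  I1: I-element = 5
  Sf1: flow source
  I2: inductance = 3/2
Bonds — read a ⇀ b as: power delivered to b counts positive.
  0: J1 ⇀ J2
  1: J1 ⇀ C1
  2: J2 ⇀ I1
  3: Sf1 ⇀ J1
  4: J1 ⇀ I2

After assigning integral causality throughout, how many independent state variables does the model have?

3  (C1, I1, I2 all integral)

β3 stroke at Sf1  (Sf1 fixes flow; stroke at Sf1)
β1 stroke at J1  (C1 integral (e out))
β0 stroke at J2  (J1: bond 1 brought effort, rest push out)
β4 stroke at I2  (0-jn J1 has e-setter on 1)
β2 stroke at I1  (only one flow-in slot at J2)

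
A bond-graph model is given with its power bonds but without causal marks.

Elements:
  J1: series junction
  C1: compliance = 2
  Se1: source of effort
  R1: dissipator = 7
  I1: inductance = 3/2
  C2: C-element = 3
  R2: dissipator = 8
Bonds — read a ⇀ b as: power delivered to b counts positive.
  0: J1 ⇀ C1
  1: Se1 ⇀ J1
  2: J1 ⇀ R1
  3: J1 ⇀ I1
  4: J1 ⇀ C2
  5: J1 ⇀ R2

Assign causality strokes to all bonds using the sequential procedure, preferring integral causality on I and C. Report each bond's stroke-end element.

b0 →J1
b1 →J1
b2 →J1
b3 →I1
b4 →J1
b5 →J1

β1 stroke at J1  (Se1 fixes effort; stroke away)
β0 stroke at J1  (C1 outputs effort q/C1)
β3 stroke at I1  (I1 outputs flow p/I1)
β2 stroke at J1  (J1 flow already set via bond 3)
β4 stroke at J1  (1-jn J1 has f-setter on 3)
β5 stroke at J1  (J1 flow already set via bond 3)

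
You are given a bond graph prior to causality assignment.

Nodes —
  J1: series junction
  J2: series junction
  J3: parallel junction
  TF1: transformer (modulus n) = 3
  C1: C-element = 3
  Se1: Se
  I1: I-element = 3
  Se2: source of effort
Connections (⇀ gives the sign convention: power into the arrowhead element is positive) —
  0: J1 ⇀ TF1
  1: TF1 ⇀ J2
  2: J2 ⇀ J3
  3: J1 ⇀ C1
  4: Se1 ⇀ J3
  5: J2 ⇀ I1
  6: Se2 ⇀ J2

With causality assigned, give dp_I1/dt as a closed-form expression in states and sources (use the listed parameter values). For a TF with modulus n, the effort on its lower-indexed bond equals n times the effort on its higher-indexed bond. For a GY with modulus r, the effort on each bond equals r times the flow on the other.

dp_I1/dt = -E_Se1 + E_Se2 - q_C1/9

#4 |J3  (source Se1 imposes e)
#6 |J2  (Se2 fixes effort; stroke away)
#2 |J2  (0-jn J3 has e-setter on 4)
#3 |J1  (prefer integral on C1)
#0 |TF1  (J1 needs exactly one f-in)
#1 |J2  (TF TF1: opposite of bond 0)
#5 |I1  (closing 1-jn rule on J2)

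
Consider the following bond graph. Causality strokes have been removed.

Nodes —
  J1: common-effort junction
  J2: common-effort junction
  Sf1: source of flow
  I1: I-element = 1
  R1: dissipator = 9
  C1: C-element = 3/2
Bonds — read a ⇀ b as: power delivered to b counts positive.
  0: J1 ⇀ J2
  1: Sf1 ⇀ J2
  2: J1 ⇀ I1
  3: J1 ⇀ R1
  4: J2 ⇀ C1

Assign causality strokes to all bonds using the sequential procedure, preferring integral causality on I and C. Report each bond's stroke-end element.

#0 →J1
#1 →Sf1
#2 →I1
#3 →R1
#4 →J2

β1 →Sf1  (Sf1: flow source, stroke at near end)
β2 →I1  (I1 integral (f out))
β4 →J2  (prefer integral on C1)
β0 →J1  (0-jn J2 has e-setter on 4)
β3 →R1  (common-e at J1 fixed by 0)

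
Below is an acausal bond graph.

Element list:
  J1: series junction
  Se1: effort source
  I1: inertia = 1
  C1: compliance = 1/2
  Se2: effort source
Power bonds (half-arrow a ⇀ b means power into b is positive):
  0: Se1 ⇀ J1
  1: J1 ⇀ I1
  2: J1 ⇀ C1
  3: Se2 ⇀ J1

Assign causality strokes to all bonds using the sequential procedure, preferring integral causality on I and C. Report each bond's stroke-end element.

β0 |J1  (Se1: effort source, stroke at far end)
β3 |J1  (Se2 fixes effort; stroke away)
β1 |I1  (prefer integral on I1)
β2 |J1  (common-f at J1 fixed by 1)

#0 stroke→J1
#1 stroke→I1
#2 stroke→J1
#3 stroke→J1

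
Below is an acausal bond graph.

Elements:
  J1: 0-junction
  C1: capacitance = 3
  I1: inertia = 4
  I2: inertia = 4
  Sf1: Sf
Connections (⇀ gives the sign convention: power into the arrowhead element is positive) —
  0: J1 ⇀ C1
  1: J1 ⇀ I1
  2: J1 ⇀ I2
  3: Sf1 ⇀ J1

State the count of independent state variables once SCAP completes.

b3 →Sf1  (source Sf1 imposes f)
b0 →J1  (prefer integral on C1)
b1 →I1  (0-jn J1 has e-setter on 0)
b2 →I2  (J1 effort already set via bond 0)

3  (C1, I1, I2 all integral)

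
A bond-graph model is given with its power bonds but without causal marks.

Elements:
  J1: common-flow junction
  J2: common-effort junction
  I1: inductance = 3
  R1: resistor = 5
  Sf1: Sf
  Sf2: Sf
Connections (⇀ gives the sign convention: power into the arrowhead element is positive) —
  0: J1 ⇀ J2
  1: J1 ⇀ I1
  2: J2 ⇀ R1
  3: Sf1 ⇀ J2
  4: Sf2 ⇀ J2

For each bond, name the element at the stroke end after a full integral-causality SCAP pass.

#0 stroke at J1
#1 stroke at I1
#2 stroke at J2
#3 stroke at Sf1
#4 stroke at Sf2

bond 3 stroke→Sf1  (Sf1 fixes flow; stroke at Sf1)
bond 4 stroke→Sf2  (source Sf2 imposes f)
bond 1 stroke→I1  (I1 outputs flow p/I1)
bond 0 stroke→J1  (J1 flow already set via bond 1)
bond 2 stroke→J2  (closing 0-jn rule on J2)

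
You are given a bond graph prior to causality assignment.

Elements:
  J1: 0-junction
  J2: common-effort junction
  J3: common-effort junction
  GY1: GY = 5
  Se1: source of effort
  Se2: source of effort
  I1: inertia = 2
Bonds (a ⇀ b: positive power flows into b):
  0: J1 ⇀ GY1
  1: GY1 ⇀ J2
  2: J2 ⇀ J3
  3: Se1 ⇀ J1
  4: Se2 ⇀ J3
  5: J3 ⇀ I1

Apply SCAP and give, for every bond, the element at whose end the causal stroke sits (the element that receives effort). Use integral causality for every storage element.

b3 stroke→J1  (Se1: effort source, stroke at far end)
b4 stroke→J3  (Se2 (Se) sets effort on bond)
b0 stroke→GY1  (J1 effort already set via bond 3)
b2 stroke→J2  (J3 effort already set via bond 4)
b5 stroke→I1  (common-e at J3 fixed by 4)
b1 stroke→GY1  (through GY1, causality inverts; strokes same side of GY1)

b0 |GY1
b1 |GY1
b2 |J2
b3 |J1
b4 |J3
b5 |I1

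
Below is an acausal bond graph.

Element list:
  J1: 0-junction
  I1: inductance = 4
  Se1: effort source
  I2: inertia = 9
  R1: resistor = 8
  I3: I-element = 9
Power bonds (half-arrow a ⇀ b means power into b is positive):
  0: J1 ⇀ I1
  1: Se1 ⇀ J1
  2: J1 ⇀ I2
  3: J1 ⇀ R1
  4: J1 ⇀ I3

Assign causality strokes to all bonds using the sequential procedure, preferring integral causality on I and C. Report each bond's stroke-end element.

b0 stroke at I1
b1 stroke at J1
b2 stroke at I2
b3 stroke at R1
b4 stroke at I3

β1 →J1  (source Se1 imposes e)
β0 →I1  (J1: bond 1 brought effort, rest push out)
β2 →I2  (J1 effort already set via bond 1)
β3 →R1  (J1: bond 1 brought effort, rest push out)
β4 →I3  (common-e at J1 fixed by 1)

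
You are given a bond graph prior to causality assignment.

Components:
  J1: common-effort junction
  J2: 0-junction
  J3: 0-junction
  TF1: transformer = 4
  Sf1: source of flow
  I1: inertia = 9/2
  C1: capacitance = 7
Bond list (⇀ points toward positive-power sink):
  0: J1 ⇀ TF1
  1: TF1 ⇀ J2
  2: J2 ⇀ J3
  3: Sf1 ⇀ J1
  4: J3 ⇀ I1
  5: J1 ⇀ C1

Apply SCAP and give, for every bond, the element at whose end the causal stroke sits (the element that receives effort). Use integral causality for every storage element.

bond 3 |Sf1  (Sf1 (Sf) sets flow on bond)
bond 4 |I1  (I1: I, integral causality)
bond 2 |J3  (closing 0-jn rule on J3)
bond 1 |J2  (closing 0-jn rule on J2)
bond 0 |TF1  (TF TF1: opposite of bond 1)
bond 5 |J1  (closing 0-jn rule on J1)

#0 |TF1
#1 |J2
#2 |J3
#3 |Sf1
#4 |I1
#5 |J1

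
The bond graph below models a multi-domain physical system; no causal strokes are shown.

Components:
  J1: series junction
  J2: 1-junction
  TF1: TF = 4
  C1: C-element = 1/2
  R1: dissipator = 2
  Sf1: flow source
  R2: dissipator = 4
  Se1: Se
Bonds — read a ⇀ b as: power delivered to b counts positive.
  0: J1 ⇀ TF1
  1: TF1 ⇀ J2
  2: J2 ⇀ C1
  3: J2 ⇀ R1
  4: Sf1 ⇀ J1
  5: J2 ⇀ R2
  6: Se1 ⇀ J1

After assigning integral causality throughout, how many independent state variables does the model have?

#4 →Sf1  (Sf1: flow source, stroke at near end)
#6 →J1  (Se1 (Se) sets effort on bond)
#0 →J1  (J1: bond 4 brought flow, rest push out)
#1 →TF1  (TF TF1: opposite of bond 0)
#2 →J2  (common-f at J2 fixed by 1)
#3 →J2  (J2: bond 1 brought flow, rest push out)
#5 →J2  (common-f at J2 fixed by 1)

1  (C1 all integral)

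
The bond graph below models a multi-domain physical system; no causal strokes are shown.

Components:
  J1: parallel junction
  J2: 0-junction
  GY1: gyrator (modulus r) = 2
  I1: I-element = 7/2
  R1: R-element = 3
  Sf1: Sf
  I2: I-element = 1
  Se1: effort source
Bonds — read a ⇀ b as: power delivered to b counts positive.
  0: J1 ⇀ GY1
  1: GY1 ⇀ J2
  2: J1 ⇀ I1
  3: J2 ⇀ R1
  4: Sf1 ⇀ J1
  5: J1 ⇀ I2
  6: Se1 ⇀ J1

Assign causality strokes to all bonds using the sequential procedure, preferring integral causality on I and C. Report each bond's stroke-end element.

bond 4 stroke at Sf1  (Sf1: flow source, stroke at near end)
bond 6 stroke at J1  (Se1 fixes effort; stroke away)
bond 0 stroke at GY1  (0-jn J1 has e-setter on 6)
bond 2 stroke at I1  (J1: bond 6 brought effort, rest push out)
bond 5 stroke at I2  (J1 effort already set via bond 6)
bond 1 stroke at GY1  (GY1 both-in/both-out from 0)
bond 3 stroke at J2  (J2: last free bond brings effort in)

bond 0 stroke at GY1
bond 1 stroke at GY1
bond 2 stroke at I1
bond 3 stroke at J2
bond 4 stroke at Sf1
bond 5 stroke at I2
bond 6 stroke at J1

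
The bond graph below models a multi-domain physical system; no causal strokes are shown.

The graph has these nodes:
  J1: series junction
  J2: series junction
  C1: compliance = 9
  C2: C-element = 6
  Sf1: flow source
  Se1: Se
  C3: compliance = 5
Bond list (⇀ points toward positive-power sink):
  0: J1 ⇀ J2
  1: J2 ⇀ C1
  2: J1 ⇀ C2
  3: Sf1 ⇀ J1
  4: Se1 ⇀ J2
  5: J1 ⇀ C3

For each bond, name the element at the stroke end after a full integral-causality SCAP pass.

b0 stroke at J1
b1 stroke at J2
b2 stroke at J1
b3 stroke at Sf1
b4 stroke at J2
b5 stroke at J1

#3 |Sf1  (source Sf1 imposes f)
#4 |J2  (source Se1 imposes e)
#0 |J1  (J1: bond 3 brought flow, rest push out)
#2 |J1  (J1 flow already set via bond 3)
#5 |J1  (common-f at J1 fixed by 3)
#1 |J2  (J2 flow already set via bond 0)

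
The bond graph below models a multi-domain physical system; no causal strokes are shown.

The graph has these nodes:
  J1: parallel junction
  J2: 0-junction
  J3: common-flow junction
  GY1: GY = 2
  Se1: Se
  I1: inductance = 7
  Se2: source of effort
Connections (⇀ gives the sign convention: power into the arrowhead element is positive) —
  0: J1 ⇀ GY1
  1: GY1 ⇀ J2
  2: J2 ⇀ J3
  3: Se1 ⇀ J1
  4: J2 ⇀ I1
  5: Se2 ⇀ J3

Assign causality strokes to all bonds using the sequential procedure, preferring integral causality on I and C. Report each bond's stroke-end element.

β0 stroke→GY1
β1 stroke→GY1
β2 stroke→J2
β3 stroke→J1
β4 stroke→I1
β5 stroke→J3

#3 stroke→J1  (Se1 fixes effort; stroke away)
#5 stroke→J3  (Se2: effort source, stroke at far end)
#0 stroke→GY1  (J1 effort already set via bond 3)
#2 stroke→J2  (J3: last free bond brings flow in)
#1 stroke→GY1  (through GY1, causality inverts; strokes same side of GY1)
#4 stroke→I1  (common-e at J2 fixed by 2)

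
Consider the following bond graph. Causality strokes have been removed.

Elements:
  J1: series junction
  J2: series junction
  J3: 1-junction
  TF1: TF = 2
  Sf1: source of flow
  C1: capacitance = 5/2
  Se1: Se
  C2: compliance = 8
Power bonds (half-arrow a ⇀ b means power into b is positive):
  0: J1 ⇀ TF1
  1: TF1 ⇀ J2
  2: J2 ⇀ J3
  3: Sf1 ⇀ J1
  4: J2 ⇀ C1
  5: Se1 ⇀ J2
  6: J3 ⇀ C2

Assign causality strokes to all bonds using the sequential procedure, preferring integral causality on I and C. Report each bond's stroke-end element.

β3 |Sf1  (source Sf1 imposes f)
β5 |J2  (Se1 fixes effort; stroke away)
β0 |J1  (1-jn J1 has f-setter on 3)
β1 |TF1  (through TF1, causality passes straight; one stroke at TF1)
β2 |J2  (common-f at J2 fixed by 1)
β4 |J2  (common-f at J2 fixed by 1)
β6 |J3  (1-jn J3 has f-setter on 2)

β0 stroke→J1
β1 stroke→TF1
β2 stroke→J2
β3 stroke→Sf1
β4 stroke→J2
β5 stroke→J2
β6 stroke→J3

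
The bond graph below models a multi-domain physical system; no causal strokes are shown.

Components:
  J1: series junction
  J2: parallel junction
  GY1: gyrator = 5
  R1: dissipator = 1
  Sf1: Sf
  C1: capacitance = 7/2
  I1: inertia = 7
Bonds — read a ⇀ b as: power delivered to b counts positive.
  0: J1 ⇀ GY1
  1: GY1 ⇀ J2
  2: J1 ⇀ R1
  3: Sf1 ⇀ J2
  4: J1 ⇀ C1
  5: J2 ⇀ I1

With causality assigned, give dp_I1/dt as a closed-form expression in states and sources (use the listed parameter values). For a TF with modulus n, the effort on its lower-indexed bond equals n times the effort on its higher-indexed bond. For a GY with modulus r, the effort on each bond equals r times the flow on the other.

dp_I1/dt = 25*F_Sf1 - 25*p_I1/7 - 10*q_C1/7

β3 stroke at Sf1  (Sf1 (Sf) sets flow on bond)
β4 stroke at J1  (C1 integral (e out))
β5 stroke at I1  (I1: I, integral causality)
β1 stroke at J2  (J2: last free bond brings effort in)
β0 stroke at J1  (GY GY1: same side as bond 1)
β2 stroke at R1  (J1 needs exactly one f-in)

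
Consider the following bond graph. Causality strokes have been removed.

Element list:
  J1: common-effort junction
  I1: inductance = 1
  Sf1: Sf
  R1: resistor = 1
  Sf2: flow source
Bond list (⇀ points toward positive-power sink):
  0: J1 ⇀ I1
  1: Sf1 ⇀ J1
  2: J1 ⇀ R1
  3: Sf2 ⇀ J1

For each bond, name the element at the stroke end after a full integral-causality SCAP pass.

b1 stroke→Sf1  (Sf1 fixes flow; stroke at Sf1)
b3 stroke→Sf2  (source Sf2 imposes f)
b0 stroke→I1  (I1 outputs flow p/I1)
b2 stroke→J1  (J1: last free bond brings effort in)

#0 |I1
#1 |Sf1
#2 |J1
#3 |Sf2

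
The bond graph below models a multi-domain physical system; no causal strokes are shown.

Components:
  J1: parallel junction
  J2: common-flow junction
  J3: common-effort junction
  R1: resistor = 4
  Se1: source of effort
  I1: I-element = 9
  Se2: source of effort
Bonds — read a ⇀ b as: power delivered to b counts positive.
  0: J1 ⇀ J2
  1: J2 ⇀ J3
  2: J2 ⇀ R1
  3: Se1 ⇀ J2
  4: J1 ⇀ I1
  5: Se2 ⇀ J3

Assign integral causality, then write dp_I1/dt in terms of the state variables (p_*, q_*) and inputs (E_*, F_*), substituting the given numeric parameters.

β3 stroke→J2  (source Se1 imposes e)
β5 stroke→J3  (Se2 (Se) sets effort on bond)
β1 stroke→J2  (common-e at J3 fixed by 5)
β4 stroke→I1  (I1 integral (f out))
β0 stroke→J1  (J1 needs exactly one e-in)
β2 stroke→J2  (J2 flow already set via bond 0)

dp_I1/dt = -E_Se1 + E_Se2 - 4*p_I1/9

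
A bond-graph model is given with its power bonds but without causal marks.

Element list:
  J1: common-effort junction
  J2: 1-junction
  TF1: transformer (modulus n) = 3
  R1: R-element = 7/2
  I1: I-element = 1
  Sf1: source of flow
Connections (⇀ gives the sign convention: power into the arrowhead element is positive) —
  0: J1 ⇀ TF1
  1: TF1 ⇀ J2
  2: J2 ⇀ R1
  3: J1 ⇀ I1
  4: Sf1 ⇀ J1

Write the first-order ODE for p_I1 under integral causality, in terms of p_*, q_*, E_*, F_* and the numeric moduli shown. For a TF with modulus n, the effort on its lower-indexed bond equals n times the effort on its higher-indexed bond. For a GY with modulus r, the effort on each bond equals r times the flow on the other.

#4 stroke at Sf1  (Sf1 (Sf) sets flow on bond)
#3 stroke at I1  (I1: I, integral causality)
#0 stroke at J1  (J1 needs exactly one e-in)
#1 stroke at TF1  (TF1: transformer flips bond 0)
#2 stroke at J2  (J2 flow already set via bond 1)

dp_I1/dt = 63*F_Sf1/2 - 63*p_I1/2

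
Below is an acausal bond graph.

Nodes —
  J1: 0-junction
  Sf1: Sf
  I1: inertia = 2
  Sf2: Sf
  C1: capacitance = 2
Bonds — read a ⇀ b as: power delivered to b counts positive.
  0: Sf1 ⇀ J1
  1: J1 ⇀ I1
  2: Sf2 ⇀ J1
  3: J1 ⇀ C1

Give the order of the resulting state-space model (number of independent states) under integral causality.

2  (C1, I1 all integral)

β0 →Sf1  (Sf1 (Sf) sets flow on bond)
β2 →Sf2  (Sf2 fixes flow; stroke at Sf2)
β1 →I1  (prefer integral on I1)
β3 →J1  (closing 0-jn rule on J1)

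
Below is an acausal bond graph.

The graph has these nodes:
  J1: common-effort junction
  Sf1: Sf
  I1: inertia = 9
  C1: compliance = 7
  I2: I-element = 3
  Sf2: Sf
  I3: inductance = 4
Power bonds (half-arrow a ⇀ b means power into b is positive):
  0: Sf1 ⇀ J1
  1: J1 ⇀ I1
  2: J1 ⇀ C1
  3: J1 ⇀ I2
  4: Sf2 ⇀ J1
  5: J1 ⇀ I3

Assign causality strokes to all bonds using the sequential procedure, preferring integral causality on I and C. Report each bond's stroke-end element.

#0 →Sf1  (Sf1 fixes flow; stroke at Sf1)
#4 →Sf2  (Sf2 (Sf) sets flow on bond)
#1 →I1  (I1: I, integral causality)
#2 →J1  (C1: C, integral causality)
#3 →I2  (common-e at J1 fixed by 2)
#5 →I3  (0-jn J1 has e-setter on 2)

#0 →Sf1
#1 →I1
#2 →J1
#3 →I2
#4 →Sf2
#5 →I3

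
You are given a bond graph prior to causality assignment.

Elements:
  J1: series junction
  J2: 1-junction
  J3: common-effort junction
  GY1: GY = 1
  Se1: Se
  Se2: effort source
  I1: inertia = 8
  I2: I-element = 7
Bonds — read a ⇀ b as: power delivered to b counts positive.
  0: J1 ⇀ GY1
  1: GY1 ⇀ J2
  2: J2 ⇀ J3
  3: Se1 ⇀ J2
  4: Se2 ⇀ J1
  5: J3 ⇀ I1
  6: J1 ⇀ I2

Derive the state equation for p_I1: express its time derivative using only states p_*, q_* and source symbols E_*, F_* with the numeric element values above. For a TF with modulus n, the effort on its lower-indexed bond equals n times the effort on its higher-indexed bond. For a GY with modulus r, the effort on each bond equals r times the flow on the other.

β3 |J2  (Se1: effort source, stroke at far end)
β4 |J1  (Se2: effort source, stroke at far end)
β5 |I1  (prefer integral on I1)
β2 |J3  (J3 needs exactly one e-in)
β1 |J2  (J2: bond 2 brought flow, rest push out)
β0 |J1  (GY1 both-in/both-out from 1)
β6 |I2  (J1 needs exactly one f-in)

dp_I1/dt = E_Se1 + p_I2/7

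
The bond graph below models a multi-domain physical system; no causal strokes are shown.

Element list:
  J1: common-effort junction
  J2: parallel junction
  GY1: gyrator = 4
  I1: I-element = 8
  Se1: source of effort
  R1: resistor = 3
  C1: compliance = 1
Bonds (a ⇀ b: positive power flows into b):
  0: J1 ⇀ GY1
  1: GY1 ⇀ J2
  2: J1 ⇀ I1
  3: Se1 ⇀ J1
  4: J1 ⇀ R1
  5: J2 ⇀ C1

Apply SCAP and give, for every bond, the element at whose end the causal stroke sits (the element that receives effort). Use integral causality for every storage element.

b0 stroke at GY1
b1 stroke at GY1
b2 stroke at I1
b3 stroke at J1
b4 stroke at R1
b5 stroke at J2

b3 |J1  (source Se1 imposes e)
b0 |GY1  (0-jn J1 has e-setter on 3)
b2 |I1  (common-e at J1 fixed by 3)
b4 |R1  (common-e at J1 fixed by 3)
b1 |GY1  (through GY1, causality inverts; strokes same side of GY1)
b5 |J2  (closing 0-jn rule on J2)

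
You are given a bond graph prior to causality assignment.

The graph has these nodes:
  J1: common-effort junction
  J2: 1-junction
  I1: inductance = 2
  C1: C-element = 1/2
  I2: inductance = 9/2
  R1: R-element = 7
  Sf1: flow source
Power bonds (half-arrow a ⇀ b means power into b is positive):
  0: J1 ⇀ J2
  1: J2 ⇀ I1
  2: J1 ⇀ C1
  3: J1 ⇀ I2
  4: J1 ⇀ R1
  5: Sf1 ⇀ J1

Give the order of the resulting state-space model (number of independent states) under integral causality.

bond 5 →Sf1  (Sf1: flow source, stroke at near end)
bond 1 →I1  (I1 integral (f out))
bond 0 →J2  (common-f at J2 fixed by 1)
bond 2 →J1  (prefer integral on C1)
bond 3 →I2  (J1: bond 2 brought effort, rest push out)
bond 4 →R1  (J1: bond 2 brought effort, rest push out)

3  (C1, I1, I2 all integral)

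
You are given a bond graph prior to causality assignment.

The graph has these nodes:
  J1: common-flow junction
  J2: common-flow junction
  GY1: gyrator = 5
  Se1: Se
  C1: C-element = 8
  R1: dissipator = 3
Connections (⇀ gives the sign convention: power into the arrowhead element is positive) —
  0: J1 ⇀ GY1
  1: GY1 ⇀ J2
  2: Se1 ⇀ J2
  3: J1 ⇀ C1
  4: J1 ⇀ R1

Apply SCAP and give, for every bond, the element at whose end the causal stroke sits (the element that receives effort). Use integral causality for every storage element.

b2 |J2  (Se1 fixes effort; stroke away)
b1 |GY1  (only one flow-in slot at J2)
b0 |GY1  (through GY1, causality inverts; strokes same side of GY1)
b3 |J1  (common-f at J1 fixed by 0)
b4 |J1  (common-f at J1 fixed by 0)

#0 stroke at GY1
#1 stroke at GY1
#2 stroke at J2
#3 stroke at J1
#4 stroke at J1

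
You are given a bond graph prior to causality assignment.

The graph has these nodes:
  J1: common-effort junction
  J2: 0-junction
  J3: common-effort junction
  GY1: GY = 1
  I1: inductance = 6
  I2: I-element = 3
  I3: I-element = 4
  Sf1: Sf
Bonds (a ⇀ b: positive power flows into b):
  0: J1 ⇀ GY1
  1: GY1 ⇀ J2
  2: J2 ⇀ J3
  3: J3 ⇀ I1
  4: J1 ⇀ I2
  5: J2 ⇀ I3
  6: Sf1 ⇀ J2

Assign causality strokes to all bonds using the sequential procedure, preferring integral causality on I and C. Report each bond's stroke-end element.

b6 |Sf1  (source Sf1 imposes f)
b3 |I1  (I1: I, integral causality)
b2 |J3  (J3 needs exactly one e-in)
b4 |I2  (I2: I, integral causality)
b0 |J1  (only one effort-in slot at J1)
b1 |J2  (GY1: gyrator matches bond 0)
b5 |I3  (J2: bond 1 brought effort, rest push out)

#0 |J1
#1 |J2
#2 |J3
#3 |I1
#4 |I2
#5 |I3
#6 |Sf1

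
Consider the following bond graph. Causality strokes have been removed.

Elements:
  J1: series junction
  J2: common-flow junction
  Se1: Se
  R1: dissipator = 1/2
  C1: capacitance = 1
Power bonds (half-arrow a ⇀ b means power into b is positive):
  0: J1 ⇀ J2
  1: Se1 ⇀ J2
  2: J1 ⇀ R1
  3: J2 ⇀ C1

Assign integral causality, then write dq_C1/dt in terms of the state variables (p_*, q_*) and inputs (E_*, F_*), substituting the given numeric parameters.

β1 stroke→J2  (source Se1 imposes e)
β3 stroke→J2  (C1 integral (e out))
β0 stroke→J1  (closing 1-jn rule on J2)
β2 stroke→R1  (closing 1-jn rule on J1)

dq_C1/dt = 2*E_Se1 - 2*q_C1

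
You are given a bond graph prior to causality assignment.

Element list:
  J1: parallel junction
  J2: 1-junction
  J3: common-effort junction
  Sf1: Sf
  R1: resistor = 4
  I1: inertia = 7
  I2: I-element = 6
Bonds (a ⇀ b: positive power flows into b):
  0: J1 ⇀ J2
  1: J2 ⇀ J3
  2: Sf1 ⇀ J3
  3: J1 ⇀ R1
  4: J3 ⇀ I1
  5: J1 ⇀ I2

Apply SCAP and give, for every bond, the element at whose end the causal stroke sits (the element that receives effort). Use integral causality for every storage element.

bond 2 stroke at Sf1  (Sf1 fixes flow; stroke at Sf1)
bond 4 stroke at I1  (I1 integral (f out))
bond 1 stroke at J3  (J3: last free bond brings effort in)
bond 0 stroke at J2  (common-f at J2 fixed by 1)
bond 5 stroke at I2  (I2: I, integral causality)
bond 3 stroke at J1  (closing 0-jn rule on J1)

b0 |J2
b1 |J3
b2 |Sf1
b3 |J1
b4 |I1
b5 |I2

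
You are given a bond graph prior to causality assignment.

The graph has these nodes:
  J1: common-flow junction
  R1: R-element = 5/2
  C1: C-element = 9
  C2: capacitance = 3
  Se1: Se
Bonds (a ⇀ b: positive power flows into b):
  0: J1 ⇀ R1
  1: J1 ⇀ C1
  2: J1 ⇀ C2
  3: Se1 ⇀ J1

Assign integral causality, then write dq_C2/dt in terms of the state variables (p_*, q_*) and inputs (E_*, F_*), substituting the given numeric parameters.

bond 3 stroke→J1  (Se1: effort source, stroke at far end)
bond 1 stroke→J1  (C1: C, integral causality)
bond 2 stroke→J1  (C2 integral (e out))
bond 0 stroke→R1  (J1: last free bond brings flow in)

dq_C2/dt = 2*E_Se1/5 - 2*q_C1/45 - 2*q_C2/15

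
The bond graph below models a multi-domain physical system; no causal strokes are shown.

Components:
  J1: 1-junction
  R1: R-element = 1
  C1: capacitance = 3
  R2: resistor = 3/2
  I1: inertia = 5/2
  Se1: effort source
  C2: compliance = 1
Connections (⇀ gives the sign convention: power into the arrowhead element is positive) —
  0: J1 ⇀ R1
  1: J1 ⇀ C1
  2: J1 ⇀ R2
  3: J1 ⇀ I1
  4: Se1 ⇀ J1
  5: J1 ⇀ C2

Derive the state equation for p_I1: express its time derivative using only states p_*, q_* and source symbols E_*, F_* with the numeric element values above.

#4 |J1  (Se1 (Se) sets effort on bond)
#1 |J1  (C1: C, integral causality)
#3 |I1  (I1 integral (f out))
#0 |J1  (J1 flow already set via bond 3)
#2 |J1  (common-f at J1 fixed by 3)
#5 |J1  (J1 flow already set via bond 3)

dp_I1/dt = E_Se1 - p_I1 - q_C1/3 - q_C2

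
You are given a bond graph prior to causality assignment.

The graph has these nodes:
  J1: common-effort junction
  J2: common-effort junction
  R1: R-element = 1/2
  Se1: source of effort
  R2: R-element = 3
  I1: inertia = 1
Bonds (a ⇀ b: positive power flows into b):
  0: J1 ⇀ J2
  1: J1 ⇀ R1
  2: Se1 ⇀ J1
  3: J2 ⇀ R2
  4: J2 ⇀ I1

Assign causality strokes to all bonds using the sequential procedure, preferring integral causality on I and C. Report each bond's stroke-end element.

#0 |J2
#1 |R1
#2 |J1
#3 |R2
#4 |I1

bond 2 →J1  (Se1: effort source, stroke at far end)
bond 0 →J2  (common-e at J1 fixed by 2)
bond 1 →R1  (0-jn J1 has e-setter on 2)
bond 3 →R2  (common-e at J2 fixed by 0)
bond 4 →I1  (common-e at J2 fixed by 0)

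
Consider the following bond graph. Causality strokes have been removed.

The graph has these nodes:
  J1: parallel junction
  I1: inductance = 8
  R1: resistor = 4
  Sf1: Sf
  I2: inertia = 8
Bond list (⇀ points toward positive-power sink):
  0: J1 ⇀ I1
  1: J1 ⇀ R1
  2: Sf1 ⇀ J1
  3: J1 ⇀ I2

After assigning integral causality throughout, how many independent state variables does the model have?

2  (I1, I2 all integral)

β2 →Sf1  (source Sf1 imposes f)
β0 →I1  (I1 integral (f out))
β3 →I2  (I2 integral (f out))
β1 →J1  (closing 0-jn rule on J1)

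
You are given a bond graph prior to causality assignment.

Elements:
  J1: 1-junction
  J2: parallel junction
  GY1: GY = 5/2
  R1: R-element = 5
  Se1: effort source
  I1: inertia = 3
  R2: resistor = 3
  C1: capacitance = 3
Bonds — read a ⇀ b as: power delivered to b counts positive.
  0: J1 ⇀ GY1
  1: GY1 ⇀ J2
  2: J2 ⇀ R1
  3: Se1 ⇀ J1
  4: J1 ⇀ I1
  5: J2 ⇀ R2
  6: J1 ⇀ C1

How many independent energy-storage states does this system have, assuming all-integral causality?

b3 stroke→J1  (source Se1 imposes e)
b4 stroke→I1  (prefer integral on I1)
b0 stroke→J1  (common-f at J1 fixed by 4)
b6 stroke→J1  (J1 flow already set via bond 4)
b1 stroke→J2  (through GY1, causality inverts; strokes same side of GY1)
b2 stroke→R1  (common-e at J2 fixed by 1)
b5 stroke→R2  (J2 effort already set via bond 1)

2  (C1, I1 all integral)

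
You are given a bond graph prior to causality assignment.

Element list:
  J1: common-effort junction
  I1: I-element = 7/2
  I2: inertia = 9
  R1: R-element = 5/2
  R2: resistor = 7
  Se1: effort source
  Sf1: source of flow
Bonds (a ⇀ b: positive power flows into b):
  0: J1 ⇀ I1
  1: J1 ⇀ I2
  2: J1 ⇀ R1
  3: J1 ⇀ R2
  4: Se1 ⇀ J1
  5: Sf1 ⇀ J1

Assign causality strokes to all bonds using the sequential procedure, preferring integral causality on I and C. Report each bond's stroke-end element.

b0 stroke at I1
b1 stroke at I2
b2 stroke at R1
b3 stroke at R2
b4 stroke at J1
b5 stroke at Sf1

b4 →J1  (Se1: effort source, stroke at far end)
b5 →Sf1  (Sf1: flow source, stroke at near end)
b0 →I1  (J1 effort already set via bond 4)
b1 →I2  (0-jn J1 has e-setter on 4)
b2 →R1  (common-e at J1 fixed by 4)
b3 →R2  (common-e at J1 fixed by 4)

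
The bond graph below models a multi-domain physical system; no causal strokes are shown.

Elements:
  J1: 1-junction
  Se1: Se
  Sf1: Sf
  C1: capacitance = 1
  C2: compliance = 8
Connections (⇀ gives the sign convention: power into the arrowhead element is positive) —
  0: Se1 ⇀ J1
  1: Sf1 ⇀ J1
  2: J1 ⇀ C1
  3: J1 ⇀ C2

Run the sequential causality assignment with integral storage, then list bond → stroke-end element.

b0 stroke→J1  (Se1 (Se) sets effort on bond)
b1 stroke→Sf1  (Sf1 fixes flow; stroke at Sf1)
b2 stroke→J1  (J1: bond 1 brought flow, rest push out)
b3 stroke→J1  (J1: bond 1 brought flow, rest push out)

#0 stroke→J1
#1 stroke→Sf1
#2 stroke→J1
#3 stroke→J1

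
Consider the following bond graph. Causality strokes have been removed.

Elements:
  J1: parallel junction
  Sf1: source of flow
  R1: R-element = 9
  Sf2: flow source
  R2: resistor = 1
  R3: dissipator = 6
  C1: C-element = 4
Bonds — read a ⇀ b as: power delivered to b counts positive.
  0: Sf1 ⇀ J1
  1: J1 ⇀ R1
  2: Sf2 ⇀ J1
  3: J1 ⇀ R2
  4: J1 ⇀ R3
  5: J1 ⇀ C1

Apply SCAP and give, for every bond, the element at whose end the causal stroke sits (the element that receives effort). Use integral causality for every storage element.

#0 |Sf1
#1 |R1
#2 |Sf2
#3 |R2
#4 |R3
#5 |J1

#0 |Sf1  (Sf1 (Sf) sets flow on bond)
#2 |Sf2  (Sf2 fixes flow; stroke at Sf2)
#5 |J1  (C1 outputs effort q/C1)
#1 |R1  (0-jn J1 has e-setter on 5)
#3 |R2  (0-jn J1 has e-setter on 5)
#4 |R3  (common-e at J1 fixed by 5)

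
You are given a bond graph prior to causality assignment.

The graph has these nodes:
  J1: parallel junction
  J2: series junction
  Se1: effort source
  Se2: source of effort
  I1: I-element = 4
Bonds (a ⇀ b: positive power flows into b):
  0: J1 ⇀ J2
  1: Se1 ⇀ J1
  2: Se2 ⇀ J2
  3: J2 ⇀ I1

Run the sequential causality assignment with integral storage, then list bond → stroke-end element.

#1 stroke→J1  (Se1 (Se) sets effort on bond)
#2 stroke→J2  (Se2 fixes effort; stroke away)
#0 stroke→J2  (0-jn J1 has e-setter on 1)
#3 stroke→I1  (only one flow-in slot at J2)

#0 →J2
#1 →J1
#2 →J2
#3 →I1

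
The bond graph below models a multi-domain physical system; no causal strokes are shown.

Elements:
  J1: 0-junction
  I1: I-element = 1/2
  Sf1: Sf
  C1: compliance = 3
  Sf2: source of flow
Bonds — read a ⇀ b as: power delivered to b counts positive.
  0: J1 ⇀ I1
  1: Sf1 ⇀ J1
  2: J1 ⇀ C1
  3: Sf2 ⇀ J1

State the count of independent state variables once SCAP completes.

b1 stroke→Sf1  (Sf1 (Sf) sets flow on bond)
b3 stroke→Sf2  (source Sf2 imposes f)
b0 stroke→I1  (I1 integral (f out))
b2 stroke→J1  (closing 0-jn rule on J1)

2  (C1, I1 all integral)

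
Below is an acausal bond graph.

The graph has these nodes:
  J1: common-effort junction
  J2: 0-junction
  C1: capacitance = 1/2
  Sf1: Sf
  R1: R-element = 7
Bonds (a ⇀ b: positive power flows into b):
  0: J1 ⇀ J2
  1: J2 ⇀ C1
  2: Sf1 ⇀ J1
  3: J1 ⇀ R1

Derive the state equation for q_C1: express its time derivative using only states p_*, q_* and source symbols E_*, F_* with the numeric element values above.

β2 stroke→Sf1  (source Sf1 imposes f)
β1 stroke→J2  (C1 integral (e out))
β0 stroke→J1  (J2 effort already set via bond 1)
β3 stroke→R1  (J1: bond 0 brought effort, rest push out)

dq_C1/dt = F_Sf1 - 2*q_C1/7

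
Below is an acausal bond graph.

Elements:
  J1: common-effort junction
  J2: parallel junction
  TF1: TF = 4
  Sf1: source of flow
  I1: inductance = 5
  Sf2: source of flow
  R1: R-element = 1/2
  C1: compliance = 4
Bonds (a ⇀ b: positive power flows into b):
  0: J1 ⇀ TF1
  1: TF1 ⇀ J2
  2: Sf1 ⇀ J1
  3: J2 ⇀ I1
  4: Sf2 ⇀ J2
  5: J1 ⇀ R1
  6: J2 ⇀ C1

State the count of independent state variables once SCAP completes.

bond 2 stroke at Sf1  (source Sf1 imposes f)
bond 4 stroke at Sf2  (Sf2 fixes flow; stroke at Sf2)
bond 3 stroke at I1  (I1: I, integral causality)
bond 6 stroke at J2  (C1 outputs effort q/C1)
bond 1 stroke at TF1  (J2: bond 6 brought effort, rest push out)
bond 0 stroke at J1  (TF TF1: opposite of bond 1)
bond 5 stroke at R1  (common-e at J1 fixed by 0)

2  (C1, I1 all integral)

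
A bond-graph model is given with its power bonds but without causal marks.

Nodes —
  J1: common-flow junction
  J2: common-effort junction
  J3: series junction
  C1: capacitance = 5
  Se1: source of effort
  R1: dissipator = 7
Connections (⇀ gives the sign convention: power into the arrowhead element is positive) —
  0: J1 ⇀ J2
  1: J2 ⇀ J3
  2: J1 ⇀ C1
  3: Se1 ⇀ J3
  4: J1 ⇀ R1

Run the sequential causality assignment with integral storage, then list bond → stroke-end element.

β3 stroke→J3  (Se1 fixes effort; stroke away)
β1 stroke→J2  (only one flow-in slot at J3)
β0 stroke→J1  (0-jn J2 has e-setter on 1)
β2 stroke→J1  (C1: C, integral causality)
β4 stroke→R1  (only one flow-in slot at J1)

b0 stroke at J1
b1 stroke at J2
b2 stroke at J1
b3 stroke at J3
b4 stroke at R1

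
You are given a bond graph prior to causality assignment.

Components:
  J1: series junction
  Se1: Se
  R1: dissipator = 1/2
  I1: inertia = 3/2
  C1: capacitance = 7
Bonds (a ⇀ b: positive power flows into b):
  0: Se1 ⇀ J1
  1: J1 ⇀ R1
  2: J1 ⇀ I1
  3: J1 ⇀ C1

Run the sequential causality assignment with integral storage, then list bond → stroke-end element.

β0 stroke→J1
β1 stroke→J1
β2 stroke→I1
β3 stroke→J1

β0 stroke→J1  (source Se1 imposes e)
β2 stroke→I1  (I1 outputs flow p/I1)
β1 stroke→J1  (J1: bond 2 brought flow, rest push out)
β3 stroke→J1  (common-f at J1 fixed by 2)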